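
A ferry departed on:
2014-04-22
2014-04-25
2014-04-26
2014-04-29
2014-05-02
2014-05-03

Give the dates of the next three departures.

Every event lands on a Tuesday or Friday or Saturday (gaps cycle 3, 1, 3, 3, 1).
So the schedule is: every Tuesday, Friday and Saturday.
The following Tuesday is 2014-05-06.
The following Friday is 2014-05-09.
Next Saturday: 2014-05-10.

2014-05-06, 2014-05-09, 2014-05-10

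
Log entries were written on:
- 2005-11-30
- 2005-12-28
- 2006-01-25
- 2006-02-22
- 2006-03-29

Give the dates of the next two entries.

2006-04-26, 2006-05-31

These are Wednesdays with 28, 28, 28, 35-day gaps.
Each is the final Wednesday of its month — 2005-11-30 is past the 28th, so '4th Wednesday' doesn't fit.
Last Wednesday of April 2006: 2006-04-26.
May 2006 ends with Wednesday 2006-05-31.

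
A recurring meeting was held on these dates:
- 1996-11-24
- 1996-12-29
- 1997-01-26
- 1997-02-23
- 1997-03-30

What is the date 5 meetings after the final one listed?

1997-08-31

Every date is a Sunday; gaps 35, 28, 28, 35 days.
Each is the last Sunday of its month (at least one falls on the 29th or later, ruling out '4th Sunday').
Last Sunday of April 1997: 1997-04-27.
Last Sunday of May 1997: 1997-05-25.
June 1997 ends with Sunday 1997-06-29.
July 1997 ends with Sunday 1997-07-27.
August 1997 ends with Sunday 1997-08-31.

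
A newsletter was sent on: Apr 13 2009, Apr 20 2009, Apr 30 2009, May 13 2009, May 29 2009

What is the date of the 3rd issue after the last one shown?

Aug 3 2009

Gaps: 7, 10, 13, 16 days — each gap is 3 larger than the previous one.
Next gap: 19 days. May 29 2009 + 19 days = Jun 17 2009.
Next gap: 22 days. Jun 17 2009 + 22 days = Jul 9 2009.
Next gap: 25 days. Jul 9 2009 + 25 days = Aug 3 2009.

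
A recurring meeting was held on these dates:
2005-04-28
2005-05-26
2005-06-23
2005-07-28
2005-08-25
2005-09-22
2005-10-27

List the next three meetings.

Gaps: 28, 28, 35, 28, 28, 35 days — a mix of 28 and 35. Every date is a Thursday.
Each is the 4th Thursday of its month.
November 2005 — 4th Thursday is 2005-11-24.
December 2005 — 4th Thursday is 2005-12-22.
4th Thursday of January 2006: 2006-01-26.

2005-11-24, 2005-12-22, 2006-01-26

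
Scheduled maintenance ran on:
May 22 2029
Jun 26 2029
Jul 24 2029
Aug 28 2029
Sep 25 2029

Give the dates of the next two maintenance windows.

Oct 23 2029, Nov 27 2029

These are Tuesdays at 28- or 35-day spacing (35, 28, 35, 28).
The pattern: 4th Tuesday of the month.
4th Tuesday of October 2029: Oct 23 2029.
4th Tuesday of November 2029: Nov 27 2029.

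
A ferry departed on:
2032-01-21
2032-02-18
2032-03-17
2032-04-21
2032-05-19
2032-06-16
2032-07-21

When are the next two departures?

All dates are Wednesdays, 28, 28, 35, 28, 28, 35 days apart.
Specifically, the 3rd Wednesday of each month.
August 2032 — 3rd Wednesday is 2032-08-18.
September 2032 — 3rd Wednesday is 2032-09-15.

2032-08-18, 2032-09-15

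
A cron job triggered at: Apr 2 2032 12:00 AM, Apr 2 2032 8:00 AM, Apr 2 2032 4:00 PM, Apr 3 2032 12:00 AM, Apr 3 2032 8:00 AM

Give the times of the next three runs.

Apr 3 2032 4:00 PM, Apr 4 2032 12:00 AM, Apr 4 2032 8:00 AM

Gaps: 8, 8, 8, 8 hours — each event is 8 hours after the previous one.
Apr 3 2032 8:00 AM + 8 h = Apr 3 2032 4:00 PM.
Apr 3 2032 4:00 PM + 8 h = Apr 4 2032 12:00 AM.
Apr 4 2032 12:00 AM + 8 h = Apr 4 2032 8:00 AM.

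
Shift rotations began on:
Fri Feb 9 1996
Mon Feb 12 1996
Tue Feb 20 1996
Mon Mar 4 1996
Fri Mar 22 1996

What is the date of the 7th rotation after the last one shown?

Intervals are 3, 8, 13, 18 days — an arithmetic progression with common difference 5.
Next gap: 23 days. Fri Mar 22 1996 + 23 days = Sun Apr 14 1996.
Next gap: 28 days. Sun Apr 14 1996 + 28 days = Sun May 12 1996.
Next gap: 33 days. Sun May 12 1996 + 33 days = Fri Jun 14 1996.
Next gap: 38 days. Fri Jun 14 1996 + 38 days = Mon Jul 22 1996.
Next gap: 43 days. Mon Jul 22 1996 + 43 days = Tue Sep 3 1996.
Next gap: 48 days. Tue Sep 3 1996 + 48 days = Mon Oct 21 1996.
Next gap: 53 days. Mon Oct 21 1996 + 53 days = Fri Dec 13 1996.

Fri Dec 13 1996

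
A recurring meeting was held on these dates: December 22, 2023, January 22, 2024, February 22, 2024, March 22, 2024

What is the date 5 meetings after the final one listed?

August 22, 2024

Gaps: 31, 31, 29 days — not constant. Every event is on the 22nd of the month.
Pattern: the 22nd of each month.
Next: April 2024 → April 22, 2024.
May 2024: May 22, 2024.
Next: June 2024 → June 22, 2024.
Next: July 2024 → July 22, 2024.
August 2024: August 22, 2024.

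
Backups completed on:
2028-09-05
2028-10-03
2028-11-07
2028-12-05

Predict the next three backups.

2029-01-02, 2029-02-06, 2029-03-06

Gaps: 28, 35, 28 days — a mix of 28 and 35. Every date is a Tuesday.
Each is the 1st Tuesday of its month.
January 2029 — 1st Tuesday is 2029-01-02.
1st Tuesday of February 2029: 2029-02-06.
March 2029 — 1st Tuesday is 2029-03-06.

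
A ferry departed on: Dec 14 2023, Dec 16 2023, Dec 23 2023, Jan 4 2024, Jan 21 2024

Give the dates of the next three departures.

Gaps: 2, 7, 12, 17 days — each gap is 5 larger than the previous one.
Next gap: 22 days. Jan 21 2024 + 22 days = Feb 12 2024.
Next gap: 27 days. Feb 12 2024 + 27 days = Mar 10 2024.
Next gap: 32 days. Mar 10 2024 + 32 days = Apr 11 2024.

Feb 12 2024, Mar 10 2024, Apr 11 2024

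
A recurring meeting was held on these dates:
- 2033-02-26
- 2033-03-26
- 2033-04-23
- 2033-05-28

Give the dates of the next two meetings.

2033-06-25, 2033-07-23

All dates are Saturdays, 28, 28, 35 days apart.
Specifically, the 4th Saturday of each month.
4th Saturday of June 2033: 2033-06-25.
4th Saturday of July 2033: 2033-07-23.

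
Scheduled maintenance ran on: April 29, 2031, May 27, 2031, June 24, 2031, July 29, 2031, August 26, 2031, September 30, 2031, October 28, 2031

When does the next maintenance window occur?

November 25, 2031

These are Tuesdays with 28, 28, 35, 28, 35, 28-day gaps.
Each is the final Tuesday of its month — April 29, 2031 is past the 28th, so '4th Tuesday' doesn't fit.
November 2031 ends with Tuesday November 25, 2031.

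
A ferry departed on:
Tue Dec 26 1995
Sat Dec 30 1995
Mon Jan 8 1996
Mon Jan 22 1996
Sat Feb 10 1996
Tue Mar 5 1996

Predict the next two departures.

Wed Apr 3 1996, Tue May 7 1996

Intervals are 4, 9, 14, 19, 24 days — an arithmetic progression with common difference 5.
Next gap: 29 days. Tue Mar 5 1996 + 29 days = Wed Apr 3 1996.
Next gap: 34 days. Wed Apr 3 1996 + 34 days = Tue May 7 1996.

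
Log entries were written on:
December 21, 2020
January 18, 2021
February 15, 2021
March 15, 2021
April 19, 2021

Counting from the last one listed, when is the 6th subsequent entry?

All dates are Mondays, 28, 28, 28, 35 days apart.
Specifically, the 3rd Monday of each month.
3rd Monday of May 2021: May 17, 2021.
June 2021 — 3rd Monday is June 21, 2021.
July 2021 — 3rd Monday is July 19, 2021.
3rd Monday of August 2021: August 16, 2021.
September 2021 — 3rd Monday is September 20, 2021.
October 2021 — 3rd Monday is October 18, 2021.

October 18, 2021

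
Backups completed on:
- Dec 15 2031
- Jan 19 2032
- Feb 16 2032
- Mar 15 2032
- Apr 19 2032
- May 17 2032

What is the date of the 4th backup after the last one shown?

These are Mondays at 28- or 35-day spacing (35, 28, 28, 35, 28).
The pattern: 3rd Monday of the month.
June 2032 — 3rd Monday is Jun 21 2032.
3rd Monday of July 2032: Jul 19 2032.
3rd Monday of August 2032: Aug 16 2032.
September 2032 — 3rd Monday is Sep 20 2032.

Sep 20 2032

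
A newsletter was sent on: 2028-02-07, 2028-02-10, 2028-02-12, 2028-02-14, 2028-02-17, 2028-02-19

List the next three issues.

2028-02-21, 2028-02-24, 2028-02-26

Gaps: 3, 2, 2, 3, 2 days — not constant, but cyclic with period 3.
The events fall on every Monday, Thursday and Saturday.
The following Monday is 2028-02-21.
Next Thursday: 2028-02-24.
The following Saturday is 2028-02-26.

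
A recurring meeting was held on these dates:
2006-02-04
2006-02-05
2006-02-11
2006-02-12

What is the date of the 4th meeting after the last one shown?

Every event lands on a Saturday or Sunday (gaps cycle 1, 6, 1).
So the schedule is: every Saturday and Sunday.
The following Saturday is 2006-02-18.
The following Sunday is 2006-02-19.
The following Saturday is 2006-02-25.
The following Sunday is 2006-02-26.

2006-02-26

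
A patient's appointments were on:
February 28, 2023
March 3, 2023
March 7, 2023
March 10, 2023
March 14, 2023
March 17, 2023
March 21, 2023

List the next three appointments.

Gaps: 3, 4, 3, 4, 3, 4 days — not constant, but cyclic with period 2.
The events fall on every Tuesday and Friday.
The following Friday is March 24, 2023.
The following Tuesday is March 28, 2023.
Next Friday: March 31, 2023.

March 24, 2023; March 28, 2023; March 31, 2023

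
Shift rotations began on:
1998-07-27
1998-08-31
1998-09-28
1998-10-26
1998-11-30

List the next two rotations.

Every date is a Monday; gaps 35, 28, 28, 35 days.
Each is the last Monday of its month (at least one falls on the 29th or later, ruling out '4th Monday').
December 1998 ends with Monday 1998-12-28.
Last Monday of January 1999: 1999-01-25.

1998-12-28, 1999-01-25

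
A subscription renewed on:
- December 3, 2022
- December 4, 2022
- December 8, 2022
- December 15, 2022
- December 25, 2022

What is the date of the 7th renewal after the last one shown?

The spacing grows by 3 each time: 1, 4, 7, 10 days.
Next gap: 13 days. December 25, 2022 + 13 days = January 7, 2023.
Next gap: 16 days. January 7, 2023 + 16 days = January 23, 2023.
Next gap: 19 days. January 23, 2023 + 19 days = February 11, 2023.
Next gap: 22 days. February 11, 2023 + 22 days = March 5, 2023.
Next gap: 25 days. March 5, 2023 + 25 days = March 30, 2023.
Next gap: 28 days. March 30, 2023 + 28 days = April 27, 2023.
Next gap: 31 days. April 27, 2023 + 31 days = May 28, 2023.

May 28, 2023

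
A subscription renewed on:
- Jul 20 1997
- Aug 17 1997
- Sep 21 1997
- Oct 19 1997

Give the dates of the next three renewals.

These are Sundays at 28- or 35-day spacing (28, 35, 28).
The pattern: 3rd Sunday of the month.
3rd Sunday of November 1997: Nov 16 1997.
3rd Sunday of December 1997: Dec 21 1997.
3rd Sunday of January 1998: Jan 18 1998.

Nov 16 1997, Dec 21 1997, Jan 18 1998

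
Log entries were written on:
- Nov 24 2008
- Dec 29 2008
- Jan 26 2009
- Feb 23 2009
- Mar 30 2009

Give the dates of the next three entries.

These are Mondays with 35, 28, 28, 35-day gaps.
Each is the final Monday of its month — Dec 29 2008 is past the 28th, so '4th Monday' doesn't fit.
Last Monday of April 2009: Apr 27 2009.
May 2009 ends with Monday May 25 2009.
June 2009 ends with Monday Jun 29 2009.

Apr 27 2009, May 25 2009, Jun 29 2009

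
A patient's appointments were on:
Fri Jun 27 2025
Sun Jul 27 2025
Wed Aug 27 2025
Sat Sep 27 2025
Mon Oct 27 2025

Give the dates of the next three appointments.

Gaps: 30, 31, 31, 30 days — not constant. Every event is on the 27th of the month.
Pattern: the 27th of each month.
Next: November 2025 → Thu Nov 27 2025.
December 2025: Sat Dec 27 2025.
Next: January 2026 → Tue Jan 27 2026.

Thu Nov 27 2025, Sat Dec 27 2025, Tue Jan 27 2026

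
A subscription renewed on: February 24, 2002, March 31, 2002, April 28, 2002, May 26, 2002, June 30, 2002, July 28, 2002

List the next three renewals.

All Sundays; the gaps (35, 28, 28, 35, 28) vary with month length.
This is the last Sunday of each month.
August 2002 ends with Sunday August 25, 2002.
September 2002 ends with Sunday September 29, 2002.
October 2002 ends with Sunday October 27, 2002.

August 25, 2002; September 29, 2002; October 27, 2002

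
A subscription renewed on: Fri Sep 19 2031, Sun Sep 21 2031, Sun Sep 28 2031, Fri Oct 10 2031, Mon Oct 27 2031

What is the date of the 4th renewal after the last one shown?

The spacing grows by 5 each time: 2, 7, 12, 17 days.
Next gap: 22 days. Mon Oct 27 2031 + 22 days = Tue Nov 18 2031.
Next gap: 27 days. Tue Nov 18 2031 + 27 days = Mon Dec 15 2031.
Next gap: 32 days. Mon Dec 15 2031 + 32 days = Fri Jan 16 2032.
Next gap: 37 days. Fri Jan 16 2032 + 37 days = Sun Feb 22 2032.

Sun Feb 22 2032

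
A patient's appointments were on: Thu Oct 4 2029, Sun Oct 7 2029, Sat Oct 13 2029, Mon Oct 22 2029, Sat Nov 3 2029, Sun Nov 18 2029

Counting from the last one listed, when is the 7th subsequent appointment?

Sun May 26 2030

The spacing grows by 3 each time: 3, 6, 9, 12, 15 days.
Next gap: 18 days. Sun Nov 18 2029 + 18 days = Thu Dec 6 2029.
Next gap: 21 days. Thu Dec 6 2029 + 21 days = Thu Dec 27 2029.
Next gap: 24 days. Thu Dec 27 2029 + 24 days = Sun Jan 20 2030.
Next gap: 27 days. Sun Jan 20 2030 + 27 days = Sat Feb 16 2030.
Next gap: 30 days. Sat Feb 16 2030 + 30 days = Mon Mar 18 2030.
Next gap: 33 days. Mon Mar 18 2030 + 33 days = Sat Apr 20 2030.
Next gap: 36 days. Sat Apr 20 2030 + 36 days = Sun May 26 2030.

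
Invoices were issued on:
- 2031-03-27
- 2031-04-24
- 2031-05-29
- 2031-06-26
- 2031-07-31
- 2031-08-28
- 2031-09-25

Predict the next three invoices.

2031-10-30, 2031-11-27, 2031-12-25

These are Thursdays with 28, 35, 28, 35, 28, 28-day gaps.
Each is the final Thursday of its month — 2031-05-29 is past the 28th, so '4th Thursday' doesn't fit.
Last Thursday of October 2031: 2031-10-30.
Last Thursday of November 2031: 2031-11-27.
December 2031 ends with Thursday 2031-12-25.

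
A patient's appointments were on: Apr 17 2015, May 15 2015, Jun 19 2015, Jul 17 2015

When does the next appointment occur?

These are Fridays at 28- or 35-day spacing (28, 35, 28).
The pattern: 3rd Friday of the month.
August 2015 — 3rd Friday is Aug 21 2015.

Aug 21 2015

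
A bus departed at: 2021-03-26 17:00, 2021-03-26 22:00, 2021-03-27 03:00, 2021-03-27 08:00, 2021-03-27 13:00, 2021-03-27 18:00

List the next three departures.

2021-03-27 23:00, 2021-03-28 04:00, 2021-03-28 09:00

The interval is a steady 5 hours (5, 5, 5, 5, 5).
2021-03-27 18:00 + 5 h = 2021-03-27 23:00.
2021-03-27 23:00 + 5 h = 2021-03-28 04:00.
2021-03-28 04:00 + 5 h = 2021-03-28 09:00.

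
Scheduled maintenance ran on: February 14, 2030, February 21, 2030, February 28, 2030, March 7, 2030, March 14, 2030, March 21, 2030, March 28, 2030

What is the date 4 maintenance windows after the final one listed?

Every event comes 7 days after the last (7, 7, 7, 7, 7, 7).
March 28, 2030 + 7 days = April 4, 2030.
April 4, 2030 + 7 days = April 11, 2030.
April 11, 2030 + 7 days = April 18, 2030.
April 18, 2030 + 7 days = April 25, 2030.

April 25, 2030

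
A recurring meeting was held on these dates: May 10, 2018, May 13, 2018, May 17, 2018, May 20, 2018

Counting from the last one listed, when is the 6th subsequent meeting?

Every event lands on a Thursday or Sunday (gaps cycle 3, 4, 3).
So the schedule is: every Thursday and Sunday.
The following Thursday is May 24, 2018.
The following Sunday is May 27, 2018.
Next Thursday: May 31, 2018.
The following Sunday is June 3, 2018.
Next Thursday: June 7, 2018.
Next Sunday: June 10, 2018.

June 10, 2018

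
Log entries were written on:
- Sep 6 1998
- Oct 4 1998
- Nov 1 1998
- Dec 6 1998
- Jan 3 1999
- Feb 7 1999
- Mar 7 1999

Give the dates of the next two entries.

Apr 4 1999, May 2 1999

Gaps: 28, 28, 35, 28, 35, 28 days — a mix of 28 and 35. Every date is a Sunday.
Each is the 1st Sunday of its month.
1st Sunday of April 1999: Apr 4 1999.
May 1999 — 1st Sunday is May 2 1999.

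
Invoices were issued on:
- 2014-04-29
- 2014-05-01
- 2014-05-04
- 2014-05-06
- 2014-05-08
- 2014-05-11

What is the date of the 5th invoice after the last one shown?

Gaps: 2, 3, 2, 2, 3 days — not constant, but cyclic with period 3.
The events fall on every Tuesday, Thursday and Sunday.
Next Tuesday: 2014-05-13.
Next Thursday: 2014-05-15.
Next Sunday: 2014-05-18.
The following Tuesday is 2014-05-20.
Next Thursday: 2014-05-22.

2014-05-22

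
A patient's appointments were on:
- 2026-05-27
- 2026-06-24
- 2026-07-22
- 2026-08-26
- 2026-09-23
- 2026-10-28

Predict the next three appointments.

2026-11-25, 2026-12-23, 2027-01-27

Gaps: 28, 28, 35, 28, 35 days — a mix of 28 and 35. Every date is a Wednesday.
Each is the 4th Wednesday of its month.
4th Wednesday of November 2026: 2026-11-25.
December 2026 — 4th Wednesday is 2026-12-23.
4th Wednesday of January 2027: 2027-01-27.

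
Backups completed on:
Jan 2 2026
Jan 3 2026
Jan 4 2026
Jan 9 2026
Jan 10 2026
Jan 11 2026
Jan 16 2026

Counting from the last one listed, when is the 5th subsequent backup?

The gap pattern 1, 1, 5, 1, 1, 5 repeats every 3 events.
These are the Fridays, Saturdays and Sundays of each week.
Next Saturday: Jan 17 2026.
Next Sunday: Jan 18 2026.
The following Friday is Jan 23 2026.
Next Saturday: Jan 24 2026.
Next Sunday: Jan 25 2026.

Jan 25 2026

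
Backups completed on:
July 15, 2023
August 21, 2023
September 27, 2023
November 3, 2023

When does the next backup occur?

December 10, 2023

Every event comes 37 days after the last (37, 37, 37).
November 3, 2023 + 37 days = December 10, 2023.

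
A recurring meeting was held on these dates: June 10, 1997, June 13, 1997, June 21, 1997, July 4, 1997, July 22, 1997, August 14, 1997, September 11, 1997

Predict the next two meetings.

The spacing grows by 5 each time: 3, 8, 13, 18, 23, 28 days.
Next gap: 33 days. September 11, 1997 + 33 days = October 14, 1997.
Next gap: 38 days. October 14, 1997 + 38 days = November 21, 1997.

October 14, 1997; November 21, 1997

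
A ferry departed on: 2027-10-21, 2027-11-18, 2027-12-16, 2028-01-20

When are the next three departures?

These are Thursdays at 28- or 35-day spacing (28, 28, 35).
The pattern: 3rd Thursday of the month.
3rd Thursday of February 2028: 2028-02-17.
March 2028 — 3rd Thursday is 2028-03-16.
April 2028 — 3rd Thursday is 2028-04-20.

2028-02-17, 2028-03-16, 2028-04-20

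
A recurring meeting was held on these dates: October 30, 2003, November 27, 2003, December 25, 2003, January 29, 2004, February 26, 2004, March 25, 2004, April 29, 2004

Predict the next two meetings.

All Thursdays; the gaps (28, 28, 35, 28, 28, 35) vary with month length.
This is the last Thursday of each month.
Last Thursday of May 2004: May 27, 2004.
Last Thursday of June 2004: June 24, 2004.

May 27, 2004; June 24, 2004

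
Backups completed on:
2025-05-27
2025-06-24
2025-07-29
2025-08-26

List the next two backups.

Every date is a Tuesday; gaps 28, 35, 28 days.
Each is the last Tuesday of its month (at least one falls on the 29th or later, ruling out '4th Tuesday').
Last Tuesday of September 2025: 2025-09-30.
October 2025 ends with Tuesday 2025-10-28.

2025-09-30, 2025-10-28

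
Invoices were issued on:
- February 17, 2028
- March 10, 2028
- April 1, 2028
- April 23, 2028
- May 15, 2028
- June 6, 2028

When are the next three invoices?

Every event comes 22 days after the last (22, 22, 22, 22, 22).
June 6, 2028 + 22 days = June 28, 2028.
June 28, 2028 + 22 days = July 20, 2028.
July 20, 2028 + 22 days = August 11, 2028.

June 28, 2028; July 20, 2028; August 11, 2028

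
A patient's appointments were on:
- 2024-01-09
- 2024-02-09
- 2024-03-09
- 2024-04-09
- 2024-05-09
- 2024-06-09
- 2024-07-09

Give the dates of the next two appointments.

2024-08-09, 2024-09-09

Each date is the 9th; the gaps (31, 29, 31, 30, 31, 30) track the month lengths.
The rule is the 9th of each month.
August 2024: 2024-08-09.
Next: September 2024 → 2024-09-09.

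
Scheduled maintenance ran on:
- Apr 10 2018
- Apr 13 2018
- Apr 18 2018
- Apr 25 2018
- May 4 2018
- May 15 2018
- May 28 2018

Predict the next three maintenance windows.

Intervals are 3, 5, 7, 9, 11, 13 days — an arithmetic progression with common difference 2.
Next gap: 15 days. May 28 2018 + 15 days = Jun 12 2018.
Next gap: 17 days. Jun 12 2018 + 17 days = Jun 29 2018.
Next gap: 19 days. Jun 29 2018 + 19 days = Jul 18 2018.

Jun 12 2018, Jun 29 2018, Jul 18 2018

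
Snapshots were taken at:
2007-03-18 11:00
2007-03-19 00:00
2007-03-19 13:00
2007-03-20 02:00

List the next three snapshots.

The interval is a steady 13 hours (13, 13, 13).
2007-03-20 02:00 + 13 h = 2007-03-20 15:00.
2007-03-20 15:00 + 13 h = 2007-03-21 04:00.
2007-03-21 04:00 + 13 h = 2007-03-21 17:00.

2007-03-20 15:00, 2007-03-21 04:00, 2007-03-21 17:00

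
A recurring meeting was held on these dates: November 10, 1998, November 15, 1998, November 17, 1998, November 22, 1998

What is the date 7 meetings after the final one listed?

December 15, 1998

Gaps: 5, 2, 5 days — not constant, but cyclic with period 2.
The events fall on every Tuesday and Sunday.
Next Tuesday: November 24, 1998.
The following Sunday is November 29, 1998.
Next Tuesday: December 1, 1998.
Next Sunday: December 6, 1998.
Next Tuesday: December 8, 1998.
The following Sunday is December 13, 1998.
Next Tuesday: December 15, 1998.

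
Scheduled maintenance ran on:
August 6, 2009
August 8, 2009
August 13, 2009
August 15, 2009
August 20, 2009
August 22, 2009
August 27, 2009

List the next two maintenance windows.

August 29, 2009; September 3, 2009

Gaps: 2, 5, 2, 5, 2, 5 days — not constant, but cyclic with period 2.
The events fall on every Thursday and Saturday.
Next Saturday: August 29, 2009.
Next Thursday: September 3, 2009.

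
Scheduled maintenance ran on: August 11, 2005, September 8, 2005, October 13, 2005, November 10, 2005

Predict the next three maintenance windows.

All dates are Thursdays, 28, 35, 28 days apart.
Specifically, the 2nd Thursday of each month.
2nd Thursday of December 2005: December 8, 2005.
January 2006 — 2nd Thursday is January 12, 2006.
2nd Thursday of February 2006: February 9, 2006.

December 8, 2005; January 12, 2006; February 9, 2006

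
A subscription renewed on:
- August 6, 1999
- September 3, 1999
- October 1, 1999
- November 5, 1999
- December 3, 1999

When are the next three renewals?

January 7, 2000; February 4, 2000; March 3, 2000

These are Fridays at 28- or 35-day spacing (28, 28, 35, 28).
The pattern: 1st Friday of the month.
January 2000 — 1st Friday is January 7, 2000.
February 2000 — 1st Friday is February 4, 2000.
March 2000 — 1st Friday is March 3, 2000.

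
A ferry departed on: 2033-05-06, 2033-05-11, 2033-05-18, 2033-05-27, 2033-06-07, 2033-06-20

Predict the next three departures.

Intervals are 5, 7, 9, 11, 13 days — an arithmetic progression with common difference 2.
Next gap: 15 days. 2033-06-20 + 15 days = 2033-07-05.
Next gap: 17 days. 2033-07-05 + 17 days = 2033-07-22.
Next gap: 19 days. 2033-07-22 + 19 days = 2033-08-10.

2033-07-05, 2033-07-22, 2033-08-10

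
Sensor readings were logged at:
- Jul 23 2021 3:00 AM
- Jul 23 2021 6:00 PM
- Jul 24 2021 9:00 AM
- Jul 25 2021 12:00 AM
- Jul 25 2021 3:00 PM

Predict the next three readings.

Spacing: 15, 15, 15, 15 h — constant 15 h.
Jul 25 2021 3:00 PM + 15 h = Jul 26 2021 6:00 AM.
Jul 26 2021 6:00 AM + 15 h = Jul 26 2021 9:00 PM.
Jul 26 2021 9:00 PM + 15 h = Jul 27 2021 12:00 PM.

Jul 26 2021 6:00 AM, Jul 26 2021 9:00 PM, Jul 27 2021 12:00 PM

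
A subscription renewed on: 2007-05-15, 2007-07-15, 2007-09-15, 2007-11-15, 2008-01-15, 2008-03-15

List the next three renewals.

2008-05-15, 2008-07-15, 2008-09-15

The day-of-month is always 15 (61, 62, 61, 61, 60 days between events).
So this recurs on the 15th of every 2 months.
Next: May 2008 → 2008-05-15.
July 2008: 2008-07-15.
September 2008: 2008-09-15.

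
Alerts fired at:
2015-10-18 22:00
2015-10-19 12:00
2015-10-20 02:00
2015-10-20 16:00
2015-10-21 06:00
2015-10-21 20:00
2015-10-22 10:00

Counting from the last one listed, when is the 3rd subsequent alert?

Gaps: 14, 14, 14, 14, 14, 14 hours — each event is 14 hours after the previous one.
2015-10-22 10:00 + 14 h = 2015-10-23 00:00.
2015-10-23 00:00 + 14 h = 2015-10-23 14:00.
2015-10-23 14:00 + 14 h = 2015-10-24 04:00.

2015-10-24 04:00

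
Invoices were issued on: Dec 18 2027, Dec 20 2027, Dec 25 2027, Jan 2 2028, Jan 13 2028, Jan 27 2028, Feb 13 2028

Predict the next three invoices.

Mar 4 2028, Mar 27 2028, Apr 22 2028

The spacing grows by 3 each time: 2, 5, 8, 11, 14, 17 days.
Next gap: 20 days. Feb 13 2028 + 20 days = Mar 4 2028.
Next gap: 23 days. Mar 4 2028 + 23 days = Mar 27 2028.
Next gap: 26 days. Mar 27 2028 + 26 days = Apr 22 2028.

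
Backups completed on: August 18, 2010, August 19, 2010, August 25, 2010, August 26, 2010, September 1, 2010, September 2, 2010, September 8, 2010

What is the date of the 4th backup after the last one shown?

Gaps: 1, 6, 1, 6, 1, 6 days — not constant, but cyclic with period 2.
The events fall on every Wednesday and Thursday.
The following Thursday is September 9, 2010.
Next Wednesday: September 15, 2010.
The following Thursday is September 16, 2010.
The following Wednesday is September 22, 2010.

September 22, 2010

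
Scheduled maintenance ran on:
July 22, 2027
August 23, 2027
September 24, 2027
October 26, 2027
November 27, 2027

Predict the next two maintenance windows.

December 29, 2027; January 30, 2028

Every event comes 32 days after the last (32, 32, 32, 32).
November 27, 2027 + 32 days = December 29, 2027.
December 29, 2027 + 32 days = January 30, 2028.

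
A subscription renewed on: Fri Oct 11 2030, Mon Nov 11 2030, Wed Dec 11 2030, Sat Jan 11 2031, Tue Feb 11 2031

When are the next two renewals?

Each date is the 11th; the gaps (31, 30, 31, 31) track the month lengths.
The rule is the 11th of each month.
Next: March 2031 → Tue Mar 11 2031.
April 2031: Fri Apr 11 2031.

Tue Mar 11 2031, Fri Apr 11 2031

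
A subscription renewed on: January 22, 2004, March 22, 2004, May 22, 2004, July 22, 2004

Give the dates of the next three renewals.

September 22, 2004; November 22, 2004; January 22, 2005

Gaps: 60, 61, 61 days — not constant. Every event is on the 22nd of the month.
Pattern: the 22nd of every 2 months.
September 2004: September 22, 2004.
November 2004: November 22, 2004.
Next: January 2005 → January 22, 2005.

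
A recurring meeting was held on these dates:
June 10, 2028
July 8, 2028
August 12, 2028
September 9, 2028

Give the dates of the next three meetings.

October 14, 2028; November 11, 2028; December 9, 2028

All dates are Saturdays, 28, 35, 28 days apart.
Specifically, the 2nd Saturday of each month.
2nd Saturday of October 2028: October 14, 2028.
November 2028 — 2nd Saturday is November 11, 2028.
December 2028 — 2nd Saturday is December 9, 2028.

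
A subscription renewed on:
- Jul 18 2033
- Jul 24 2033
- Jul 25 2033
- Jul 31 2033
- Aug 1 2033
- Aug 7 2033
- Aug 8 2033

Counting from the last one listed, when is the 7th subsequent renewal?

Sep 4 2033

Gaps: 6, 1, 6, 1, 6, 1 days — not constant, but cyclic with period 2.
The events fall on every Monday and Sunday.
Next Sunday: Aug 14 2033.
The following Monday is Aug 15 2033.
Next Sunday: Aug 21 2033.
Next Monday: Aug 22 2033.
The following Sunday is Aug 28 2033.
Next Monday: Aug 29 2033.
The following Sunday is Sep 4 2033.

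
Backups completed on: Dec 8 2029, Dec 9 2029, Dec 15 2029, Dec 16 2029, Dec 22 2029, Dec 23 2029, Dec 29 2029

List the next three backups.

Every event lands on a Saturday or Sunday (gaps cycle 1, 6, 1, 6, 1, 6).
So the schedule is: every Saturday and Sunday.
The following Sunday is Dec 30 2029.
The following Saturday is Jan 5 2030.
The following Sunday is Jan 6 2030.

Dec 30 2029, Jan 5 2030, Jan 6 2030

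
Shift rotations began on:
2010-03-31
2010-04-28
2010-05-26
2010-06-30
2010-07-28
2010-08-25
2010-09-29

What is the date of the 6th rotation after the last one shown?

2011-03-30

All Wednesdays; the gaps (28, 28, 35, 28, 28, 35) vary with month length.
This is the last Wednesday of each month.
Last Wednesday of October 2010: 2010-10-27.
November 2010 ends with Wednesday 2010-11-24.
Last Wednesday of December 2010: 2010-12-29.
January 2011 ends with Wednesday 2011-01-26.
Last Wednesday of February 2011: 2011-02-23.
March 2011 ends with Wednesday 2011-03-30.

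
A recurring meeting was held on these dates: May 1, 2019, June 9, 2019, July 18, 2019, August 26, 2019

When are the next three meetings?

October 4, 2019; November 12, 2019; December 21, 2019

The spacing is 39, 39, 39 days — always 39 days.
August 26, 2019 + 39 days = October 4, 2019.
October 4, 2019 + 39 days = November 12, 2019.
November 12, 2019 + 39 days = December 21, 2019.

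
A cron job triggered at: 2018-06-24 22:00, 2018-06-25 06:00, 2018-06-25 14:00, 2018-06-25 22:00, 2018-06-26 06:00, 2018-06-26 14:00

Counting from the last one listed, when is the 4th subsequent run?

Spacing: 8, 8, 8, 8, 8 h — constant 8 h.
2018-06-26 14:00 + 8 h = 2018-06-26 22:00.
2018-06-26 22:00 + 8 h = 2018-06-27 06:00.
2018-06-27 06:00 + 8 h = 2018-06-27 14:00.
2018-06-27 14:00 + 8 h = 2018-06-27 22:00.

2018-06-27 22:00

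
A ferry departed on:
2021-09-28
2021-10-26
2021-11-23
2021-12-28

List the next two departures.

2022-01-25, 2022-02-22

Gaps: 28, 28, 35 days — a mix of 28 and 35. Every date is a Tuesday.
Each is the 4th Tuesday of its month.
4th Tuesday of January 2022: 2022-01-25.
February 2022 — 4th Tuesday is 2022-02-22.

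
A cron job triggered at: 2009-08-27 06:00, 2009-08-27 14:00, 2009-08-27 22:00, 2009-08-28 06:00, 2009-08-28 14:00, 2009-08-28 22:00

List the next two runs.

The interval is a steady 8 hours (8, 8, 8, 8, 8).
2009-08-28 22:00 + 8 h = 2009-08-29 06:00.
2009-08-29 06:00 + 8 h = 2009-08-29 14:00.

2009-08-29 06:00, 2009-08-29 14:00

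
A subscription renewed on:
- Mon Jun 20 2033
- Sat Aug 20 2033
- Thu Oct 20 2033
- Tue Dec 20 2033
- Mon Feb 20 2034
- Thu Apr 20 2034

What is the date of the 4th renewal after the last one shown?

Wed Dec 20 2034

Each date is the 20th; the gaps (61, 61, 61, 62, 59) track the month lengths.
The rule is the 20th of every 2 months.
June 2034: Tue Jun 20 2034.
August 2034: Sun Aug 20 2034.
October 2034: Fri Oct 20 2034.
Next: December 2034 → Wed Dec 20 2034.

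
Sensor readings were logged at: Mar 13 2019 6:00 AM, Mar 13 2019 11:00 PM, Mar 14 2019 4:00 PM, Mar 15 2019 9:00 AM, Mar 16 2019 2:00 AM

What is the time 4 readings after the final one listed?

The interval is a steady 17 hours (17, 17, 17, 17).
Mar 16 2019 2:00 AM + 17 h = Mar 16 2019 7:00 PM.
Mar 16 2019 7:00 PM + 17 h = Mar 17 2019 12:00 PM.
Mar 17 2019 12:00 PM + 17 h = Mar 18 2019 5:00 AM.
Mar 18 2019 5:00 AM + 17 h = Mar 18 2019 10:00 PM.

Mar 18 2019 10:00 PM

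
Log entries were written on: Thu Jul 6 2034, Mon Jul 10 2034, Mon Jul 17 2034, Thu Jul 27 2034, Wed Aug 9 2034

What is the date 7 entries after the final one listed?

Intervals are 4, 7, 10, 13 days — an arithmetic progression with common difference 3.
Next gap: 16 days. Wed Aug 9 2034 + 16 days = Fri Aug 25 2034.
Next gap: 19 days. Fri Aug 25 2034 + 19 days = Wed Sep 13 2034.
Next gap: 22 days. Wed Sep 13 2034 + 22 days = Thu Oct 5 2034.
Next gap: 25 days. Thu Oct 5 2034 + 25 days = Mon Oct 30 2034.
Next gap: 28 days. Mon Oct 30 2034 + 28 days = Mon Nov 27 2034.
Next gap: 31 days. Mon Nov 27 2034 + 31 days = Thu Dec 28 2034.
Next gap: 34 days. Thu Dec 28 2034 + 34 days = Wed Jan 31 2035.

Wed Jan 31 2035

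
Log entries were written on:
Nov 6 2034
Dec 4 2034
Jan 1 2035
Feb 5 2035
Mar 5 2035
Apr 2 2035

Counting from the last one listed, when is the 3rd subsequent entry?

Jul 2 2035

Gaps: 28, 28, 35, 28, 28 days — a mix of 28 and 35. Every date is a Monday.
Each is the 1st Monday of its month.
May 2035 — 1st Monday is May 7 2035.
June 2035 — 1st Monday is Jun 4 2035.
July 2035 — 1st Monday is Jul 2 2035.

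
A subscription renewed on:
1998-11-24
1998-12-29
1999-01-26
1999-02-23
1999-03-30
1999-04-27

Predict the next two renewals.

All Tuesdays; the gaps (35, 28, 28, 35, 28) vary with month length.
This is the last Tuesday of each month.
May 1999 ends with Tuesday 1999-05-25.
Last Tuesday of June 1999: 1999-06-29.

1999-05-25, 1999-06-29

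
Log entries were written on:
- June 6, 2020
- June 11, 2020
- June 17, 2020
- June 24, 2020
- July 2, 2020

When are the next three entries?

Intervals are 5, 6, 7, 8 days — an arithmetic progression with common difference 1.
Next gap: 9 days. July 2, 2020 + 9 days = July 11, 2020.
Next gap: 10 days. July 11, 2020 + 10 days = July 21, 2020.
Next gap: 11 days. July 21, 2020 + 11 days = August 1, 2020.

July 11, 2020; July 21, 2020; August 1, 2020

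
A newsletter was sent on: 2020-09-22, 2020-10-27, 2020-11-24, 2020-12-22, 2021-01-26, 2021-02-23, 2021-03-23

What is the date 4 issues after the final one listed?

These are Tuesdays at 28- or 35-day spacing (35, 28, 28, 35, 28, 28).
The pattern: 4th Tuesday of the month.
4th Tuesday of April 2021: 2021-04-27.
May 2021 — 4th Tuesday is 2021-05-25.
June 2021 — 4th Tuesday is 2021-06-22.
4th Tuesday of July 2021: 2021-07-27.

2021-07-27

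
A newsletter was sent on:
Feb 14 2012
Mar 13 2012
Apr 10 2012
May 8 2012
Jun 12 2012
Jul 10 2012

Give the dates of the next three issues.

Aug 14 2012, Sep 11 2012, Oct 9 2012

All dates are Tuesdays, 28, 28, 28, 35, 28 days apart.
Specifically, the 2nd Tuesday of each month.
August 2012 — 2nd Tuesday is Aug 14 2012.
2nd Tuesday of September 2012: Sep 11 2012.
October 2012 — 2nd Tuesday is Oct 9 2012.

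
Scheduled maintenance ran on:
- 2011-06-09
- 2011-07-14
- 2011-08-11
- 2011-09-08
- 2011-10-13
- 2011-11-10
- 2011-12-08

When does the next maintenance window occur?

2012-01-12

Gaps: 35, 28, 28, 35, 28, 28 days — a mix of 28 and 35. Every date is a Thursday.
Each is the 2nd Thursday of its month.
2nd Thursday of January 2012: 2012-01-12.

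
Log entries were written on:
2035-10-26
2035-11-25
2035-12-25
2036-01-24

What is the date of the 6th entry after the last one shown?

The spacing is 30, 30, 30 days — always 30 days.
2036-01-24 + 30 days = 2036-02-23.
2036-02-23 + 30 days = 2036-03-24.
2036-03-24 + 30 days = 2036-04-23.
2036-04-23 + 30 days = 2036-05-23.
2036-05-23 + 30 days = 2036-06-22.
2036-06-22 + 30 days = 2036-07-22.

2036-07-22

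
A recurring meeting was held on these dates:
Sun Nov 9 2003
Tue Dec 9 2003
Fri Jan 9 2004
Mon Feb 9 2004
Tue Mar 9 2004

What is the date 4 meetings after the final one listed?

Gaps: 30, 31, 31, 29 days — not constant. Every event is on the 9th of the month.
Pattern: the 9th of each month.
Next: April 2004 → Fri Apr 9 2004.
Next: May 2004 → Sun May 9 2004.
Next: June 2004 → Wed Jun 9 2004.
July 2004: Fri Jul 9 2004.

Fri Jul 9 2004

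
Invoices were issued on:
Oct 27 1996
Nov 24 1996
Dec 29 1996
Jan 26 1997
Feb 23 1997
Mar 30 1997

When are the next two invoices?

Apr 27 1997, May 25 1997

All Sundays; the gaps (28, 35, 28, 28, 35) vary with month length.
This is the last Sunday of each month.
April 1997 ends with Sunday Apr 27 1997.
Last Sunday of May 1997: May 25 1997.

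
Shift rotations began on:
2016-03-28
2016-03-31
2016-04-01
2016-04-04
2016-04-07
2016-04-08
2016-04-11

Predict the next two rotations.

The gap pattern 3, 1, 3, 3, 1, 3 repeats every 3 events.
These are the Mondays, Thursdays and Fridays of each week.
The following Thursday is 2016-04-14.
Next Friday: 2016-04-15.

2016-04-14, 2016-04-15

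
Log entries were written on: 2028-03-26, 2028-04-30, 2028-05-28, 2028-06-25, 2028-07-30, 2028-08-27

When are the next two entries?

2028-09-24, 2028-10-29

Every date is a Sunday; gaps 35, 28, 28, 35, 28 days.
Each is the last Sunday of its month (at least one falls on the 29th or later, ruling out '4th Sunday').
Last Sunday of September 2028: 2028-09-24.
Last Sunday of October 2028: 2028-10-29.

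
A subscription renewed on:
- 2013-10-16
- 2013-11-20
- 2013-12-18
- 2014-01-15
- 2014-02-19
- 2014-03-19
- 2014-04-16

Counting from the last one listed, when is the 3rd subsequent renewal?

2014-07-16

Gaps: 35, 28, 28, 35, 28, 28 days — a mix of 28 and 35. Every date is a Wednesday.
Each is the 3rd Wednesday of its month.
3rd Wednesday of May 2014: 2014-05-21.
June 2014 — 3rd Wednesday is 2014-06-18.
3rd Wednesday of July 2014: 2014-07-16.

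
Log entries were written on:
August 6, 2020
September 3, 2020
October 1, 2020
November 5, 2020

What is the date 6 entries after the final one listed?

May 6, 2021

These are Thursdays at 28- or 35-day spacing (28, 28, 35).
The pattern: 1st Thursday of the month.
1st Thursday of December 2020: December 3, 2020.
January 2021 — 1st Thursday is January 7, 2021.
February 2021 — 1st Thursday is February 4, 2021.
March 2021 — 1st Thursday is March 4, 2021.
1st Thursday of April 2021: April 1, 2021.
1st Thursday of May 2021: May 6, 2021.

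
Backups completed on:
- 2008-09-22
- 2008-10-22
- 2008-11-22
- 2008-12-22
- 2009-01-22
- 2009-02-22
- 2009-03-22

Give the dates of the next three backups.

The day-of-month is always 22 (30, 31, 30, 31, 31, 28 days between events).
So this recurs on the 22nd of each month.
April 2009: 2009-04-22.
Next: May 2009 → 2009-05-22.
June 2009: 2009-06-22.

2009-04-22, 2009-05-22, 2009-06-22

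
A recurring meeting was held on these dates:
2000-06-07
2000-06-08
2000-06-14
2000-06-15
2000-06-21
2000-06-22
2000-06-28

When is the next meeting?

2000-06-29

Every event lands on a Wednesday or Thursday (gaps cycle 1, 6, 1, 6, 1, 6).
So the schedule is: every Wednesday and Thursday.
Next Thursday: 2000-06-29.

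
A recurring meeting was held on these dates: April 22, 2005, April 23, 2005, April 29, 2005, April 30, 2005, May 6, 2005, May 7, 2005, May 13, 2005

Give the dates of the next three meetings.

Every event lands on a Friday or Saturday (gaps cycle 1, 6, 1, 6, 1, 6).
So the schedule is: every Friday and Saturday.
Next Saturday: May 14, 2005.
Next Friday: May 20, 2005.
The following Saturday is May 21, 2005.

May 14, 2005; May 20, 2005; May 21, 2005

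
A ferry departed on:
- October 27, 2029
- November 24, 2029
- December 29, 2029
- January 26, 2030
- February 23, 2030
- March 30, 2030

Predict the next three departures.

April 27, 2030; May 25, 2030; June 29, 2030

All Saturdays; the gaps (28, 35, 28, 28, 35) vary with month length.
This is the last Saturday of each month.
Last Saturday of April 2030: April 27, 2030.
May 2030 ends with Saturday May 25, 2030.
June 2030 ends with Saturday June 29, 2030.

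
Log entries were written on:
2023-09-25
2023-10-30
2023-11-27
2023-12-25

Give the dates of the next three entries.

2024-01-29, 2024-02-26, 2024-03-25

These are Mondays with 35, 28, 28-day gaps.
Each is the final Monday of its month — 2023-10-30 is past the 28th, so '4th Monday' doesn't fit.
January 2024 ends with Monday 2024-01-29.
Last Monday of February 2024: 2024-02-26.
March 2024 ends with Monday 2024-03-25.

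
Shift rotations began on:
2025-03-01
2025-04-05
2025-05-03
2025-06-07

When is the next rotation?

Gaps: 35, 28, 35 days — a mix of 28 and 35. Every date is a Saturday.
Each is the 1st Saturday of its month.
1st Saturday of July 2025: 2025-07-05.

2025-07-05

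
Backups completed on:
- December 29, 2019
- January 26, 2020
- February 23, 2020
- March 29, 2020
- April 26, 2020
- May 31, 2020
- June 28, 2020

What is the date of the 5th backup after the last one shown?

All Sundays; the gaps (28, 28, 35, 28, 35, 28) vary with month length.
This is the last Sunday of each month.
July 2020 ends with Sunday July 26, 2020.
Last Sunday of August 2020: August 30, 2020.
Last Sunday of September 2020: September 27, 2020.
October 2020 ends with Sunday October 25, 2020.
Last Sunday of November 2020: November 29, 2020.

November 29, 2020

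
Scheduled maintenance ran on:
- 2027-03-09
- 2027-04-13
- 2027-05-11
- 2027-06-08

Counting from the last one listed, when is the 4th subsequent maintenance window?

2027-10-12

All dates are Tuesdays, 35, 28, 28 days apart.
Specifically, the 2nd Tuesday of each month.
July 2027 — 2nd Tuesday is 2027-07-13.
August 2027 — 2nd Tuesday is 2027-08-10.
2nd Tuesday of September 2027: 2027-09-14.
2nd Tuesday of October 2027: 2027-10-12.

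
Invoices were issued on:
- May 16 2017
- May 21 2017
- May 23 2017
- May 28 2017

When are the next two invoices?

May 30 2017, Jun 4 2017

The gap pattern 5, 2, 5 repeats every 2 events.
These are the Tuesdays and Sundays of each week.
Next Tuesday: May 30 2017.
The following Sunday is Jun 4 2017.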